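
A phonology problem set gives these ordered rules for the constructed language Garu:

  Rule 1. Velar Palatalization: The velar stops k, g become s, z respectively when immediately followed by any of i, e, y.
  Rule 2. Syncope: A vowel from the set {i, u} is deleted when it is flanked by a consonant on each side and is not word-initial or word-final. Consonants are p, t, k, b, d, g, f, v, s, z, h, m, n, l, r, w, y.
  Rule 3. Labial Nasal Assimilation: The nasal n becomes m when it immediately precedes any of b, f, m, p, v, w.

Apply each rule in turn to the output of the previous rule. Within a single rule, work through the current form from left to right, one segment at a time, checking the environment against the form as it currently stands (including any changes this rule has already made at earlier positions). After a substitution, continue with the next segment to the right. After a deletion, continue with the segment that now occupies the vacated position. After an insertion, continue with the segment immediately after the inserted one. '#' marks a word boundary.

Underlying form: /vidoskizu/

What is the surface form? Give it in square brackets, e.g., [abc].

Rule 1 Velar Palatalization: [vidoskizu] → [vidossizu]
Rule 2 Syncope: [vidossizu] → [vdosszu]
Rule 3 Labial Nasal Assimilation: no change — [vdosszu]

[vdosszu]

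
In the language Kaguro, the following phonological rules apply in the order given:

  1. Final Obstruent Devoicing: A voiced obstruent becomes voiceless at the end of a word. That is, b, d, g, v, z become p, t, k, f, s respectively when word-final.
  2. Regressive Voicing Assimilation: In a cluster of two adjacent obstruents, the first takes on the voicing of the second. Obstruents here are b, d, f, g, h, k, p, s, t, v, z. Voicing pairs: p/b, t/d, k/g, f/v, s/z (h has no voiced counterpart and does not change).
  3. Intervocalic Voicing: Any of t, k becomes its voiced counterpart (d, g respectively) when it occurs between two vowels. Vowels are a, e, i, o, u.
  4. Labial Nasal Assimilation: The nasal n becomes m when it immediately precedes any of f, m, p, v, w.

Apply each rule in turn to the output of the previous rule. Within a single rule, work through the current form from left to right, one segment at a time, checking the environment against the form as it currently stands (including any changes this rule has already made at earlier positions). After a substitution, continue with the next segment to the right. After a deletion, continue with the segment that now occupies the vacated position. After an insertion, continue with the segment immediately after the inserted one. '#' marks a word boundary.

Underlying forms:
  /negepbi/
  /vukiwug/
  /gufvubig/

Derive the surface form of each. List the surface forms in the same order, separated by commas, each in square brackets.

/negepbi/:
  1 Final Obstruent Devoicing: no change — [negepbi]
  2 Regressive Voicing Assimilation: [negepbi] → [negebbi]
  3 Intervocalic Voicing: no change — [negebbi]
  4 Labial Nasal Assimilation: no change — [negebbi]
/vukiwug/:
  1 Final Obstruent Devoicing: [vukiwug] → [vukiwuk]
  2 Regressive Voicing Assimilation: no change — [vukiwuk]
  3 Intervocalic Voicing: [vukiwuk] → [vugiwuk]
  4 Labial Nasal Assimilation: no change — [vugiwuk]
/gufvubig/:
  1 Final Obstruent Devoicing: [gufvubig] → [gufvubik]
  2 Regressive Voicing Assimilation: [gufvubik] → [guvvubik]
  3 Intervocalic Voicing: no change — [guvvubik]
  4 Labial Nasal Assimilation: no change — [guvvubik]

[negebbi], [vugiwuk], [guvvubik]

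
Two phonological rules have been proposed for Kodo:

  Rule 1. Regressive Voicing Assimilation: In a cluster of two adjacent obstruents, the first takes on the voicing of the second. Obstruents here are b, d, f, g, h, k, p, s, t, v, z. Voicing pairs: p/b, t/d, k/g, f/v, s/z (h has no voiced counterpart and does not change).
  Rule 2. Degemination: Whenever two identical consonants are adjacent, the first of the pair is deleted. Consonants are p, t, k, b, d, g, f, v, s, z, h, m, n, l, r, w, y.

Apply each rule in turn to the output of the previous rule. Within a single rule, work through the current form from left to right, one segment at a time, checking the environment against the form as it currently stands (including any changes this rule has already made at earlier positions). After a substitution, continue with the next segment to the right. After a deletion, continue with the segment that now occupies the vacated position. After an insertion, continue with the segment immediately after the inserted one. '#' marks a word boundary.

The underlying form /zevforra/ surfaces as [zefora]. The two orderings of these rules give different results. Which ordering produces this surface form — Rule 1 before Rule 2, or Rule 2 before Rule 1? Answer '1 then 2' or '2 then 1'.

Order 1 then 2:
  1 Regressive Voicing Assimilation: [zevforra] → [zefforra]
  2 Degemination: [zefforra] → [zefora]
  result: [zefora]
Order 2 then 1:
  2 Degemination: [zevforra] → [zevfora]
  1 Regressive Voicing Assimilation: [zevfora] → [zeffora]
  result: [zeffora]

1 then 2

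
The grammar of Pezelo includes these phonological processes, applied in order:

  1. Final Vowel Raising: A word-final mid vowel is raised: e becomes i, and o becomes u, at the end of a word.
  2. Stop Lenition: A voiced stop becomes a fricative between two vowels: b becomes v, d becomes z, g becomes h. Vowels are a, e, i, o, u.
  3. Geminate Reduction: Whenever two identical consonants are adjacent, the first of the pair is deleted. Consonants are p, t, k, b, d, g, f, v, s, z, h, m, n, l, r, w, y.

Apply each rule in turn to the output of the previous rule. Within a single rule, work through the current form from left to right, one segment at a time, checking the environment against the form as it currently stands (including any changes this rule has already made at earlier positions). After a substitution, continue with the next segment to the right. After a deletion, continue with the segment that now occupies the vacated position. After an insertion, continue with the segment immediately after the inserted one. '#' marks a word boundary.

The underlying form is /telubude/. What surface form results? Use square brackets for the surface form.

1 Final Vowel Raising: [telubude] → [telubudi]
2 Stop Lenition: [telubudi] → [teluvuzi]
3 Geminate Reduction: no change — [teluvuzi]

[teluvuzi]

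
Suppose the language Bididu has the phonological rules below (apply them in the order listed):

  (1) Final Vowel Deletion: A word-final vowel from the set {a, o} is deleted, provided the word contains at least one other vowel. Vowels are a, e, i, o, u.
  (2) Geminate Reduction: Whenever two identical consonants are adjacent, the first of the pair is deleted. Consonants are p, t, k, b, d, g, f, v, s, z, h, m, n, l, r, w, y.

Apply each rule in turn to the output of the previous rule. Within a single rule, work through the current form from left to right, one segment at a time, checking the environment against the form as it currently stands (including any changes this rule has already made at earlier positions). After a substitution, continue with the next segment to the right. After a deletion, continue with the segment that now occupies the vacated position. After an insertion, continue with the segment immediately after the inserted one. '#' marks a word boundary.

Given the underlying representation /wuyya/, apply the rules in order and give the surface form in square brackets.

[wuy]

(1) Final Vowel Deletion: [wuyya] → [wuyy]
(2) Geminate Reduction: [wuyy] → [wuy]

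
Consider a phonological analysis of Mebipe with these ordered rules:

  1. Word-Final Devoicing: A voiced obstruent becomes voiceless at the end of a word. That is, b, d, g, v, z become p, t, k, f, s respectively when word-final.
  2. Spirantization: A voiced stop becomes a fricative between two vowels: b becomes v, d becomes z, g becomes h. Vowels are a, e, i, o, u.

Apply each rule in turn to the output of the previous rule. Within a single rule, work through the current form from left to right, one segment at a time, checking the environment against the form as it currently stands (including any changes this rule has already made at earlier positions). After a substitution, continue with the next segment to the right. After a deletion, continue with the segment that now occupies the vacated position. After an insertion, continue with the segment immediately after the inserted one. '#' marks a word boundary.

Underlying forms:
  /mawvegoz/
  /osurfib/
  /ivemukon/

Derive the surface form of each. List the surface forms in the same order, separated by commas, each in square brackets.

/mawvegoz/:
  1 Word-Final Devoicing: [mawvegoz] → [mawvegos]
  2 Spirantization: [mawvegos] → [mawvehos]
/osurfib/:
  1 Word-Final Devoicing: [osurfib] → [osurfip]
  2 Spirantization: no change — [osurfip]
/ivemukon/:
  1 Word-Final Devoicing: no change — [ivemukon]
  2 Spirantization: no change — [ivemukon]

[mawvehos], [osurfip], [ivemukon]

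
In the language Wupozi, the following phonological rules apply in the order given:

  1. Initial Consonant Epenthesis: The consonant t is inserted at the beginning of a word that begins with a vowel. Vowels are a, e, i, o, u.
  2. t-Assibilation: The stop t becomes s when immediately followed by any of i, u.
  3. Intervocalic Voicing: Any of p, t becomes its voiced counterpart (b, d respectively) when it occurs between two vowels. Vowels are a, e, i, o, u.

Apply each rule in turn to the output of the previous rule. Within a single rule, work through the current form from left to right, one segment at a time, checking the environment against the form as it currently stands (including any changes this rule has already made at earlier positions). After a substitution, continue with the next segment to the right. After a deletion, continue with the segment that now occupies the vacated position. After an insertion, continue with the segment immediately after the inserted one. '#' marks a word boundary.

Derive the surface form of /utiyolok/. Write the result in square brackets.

1 Initial Consonant Epenthesis: [utiyolok] → [tutiyolok]
2 t-Assibilation: [tutiyolok] → [susiyolok]
3 Intervocalic Voicing: no change — [susiyolok]

[susiyolok]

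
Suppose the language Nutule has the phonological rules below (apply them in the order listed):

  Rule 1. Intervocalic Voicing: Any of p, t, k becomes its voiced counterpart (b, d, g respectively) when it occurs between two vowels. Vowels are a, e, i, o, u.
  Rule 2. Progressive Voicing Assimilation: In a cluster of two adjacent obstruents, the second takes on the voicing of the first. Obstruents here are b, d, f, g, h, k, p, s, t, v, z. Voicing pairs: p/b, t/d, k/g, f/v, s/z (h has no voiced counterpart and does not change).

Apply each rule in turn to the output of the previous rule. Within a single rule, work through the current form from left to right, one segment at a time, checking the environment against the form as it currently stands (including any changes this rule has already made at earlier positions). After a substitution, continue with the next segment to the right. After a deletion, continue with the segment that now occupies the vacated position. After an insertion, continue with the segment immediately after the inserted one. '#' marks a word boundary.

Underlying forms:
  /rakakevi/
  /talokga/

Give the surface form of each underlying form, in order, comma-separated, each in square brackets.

[ragagevi], [talokka]

/rakakevi/:
  Rule 1 Intervocalic Voicing: [rakakevi] → [ragagevi]
  Rule 2 Progressive Voicing Assimilation: no change — [ragagevi]
/talokga/:
  Rule 1 Intervocalic Voicing: no change — [talokga]
  Rule 2 Progressive Voicing Assimilation: [talokga] → [talokka]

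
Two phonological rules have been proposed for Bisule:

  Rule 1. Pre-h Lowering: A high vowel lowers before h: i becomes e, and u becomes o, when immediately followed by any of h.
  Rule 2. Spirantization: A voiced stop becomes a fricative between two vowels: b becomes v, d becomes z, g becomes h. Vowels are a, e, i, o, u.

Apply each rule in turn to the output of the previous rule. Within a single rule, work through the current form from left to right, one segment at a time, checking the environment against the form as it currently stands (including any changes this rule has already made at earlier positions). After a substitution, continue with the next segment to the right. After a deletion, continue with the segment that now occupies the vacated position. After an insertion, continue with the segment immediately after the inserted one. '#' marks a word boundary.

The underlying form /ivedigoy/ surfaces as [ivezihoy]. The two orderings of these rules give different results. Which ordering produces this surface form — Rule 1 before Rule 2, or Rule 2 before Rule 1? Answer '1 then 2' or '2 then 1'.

Order 1 then 2:
  1 Pre-h Lowering: no change — [ivedigoy]
  2 Spirantization: [ivedigoy] → [ivezihoy]
  result: [ivezihoy]
Order 2 then 1:
  2 Spirantization: [ivedigoy] → [ivezihoy]
  1 Pre-h Lowering: [ivezihoy] → [ivezehoy]
  result: [ivezehoy]

1 then 2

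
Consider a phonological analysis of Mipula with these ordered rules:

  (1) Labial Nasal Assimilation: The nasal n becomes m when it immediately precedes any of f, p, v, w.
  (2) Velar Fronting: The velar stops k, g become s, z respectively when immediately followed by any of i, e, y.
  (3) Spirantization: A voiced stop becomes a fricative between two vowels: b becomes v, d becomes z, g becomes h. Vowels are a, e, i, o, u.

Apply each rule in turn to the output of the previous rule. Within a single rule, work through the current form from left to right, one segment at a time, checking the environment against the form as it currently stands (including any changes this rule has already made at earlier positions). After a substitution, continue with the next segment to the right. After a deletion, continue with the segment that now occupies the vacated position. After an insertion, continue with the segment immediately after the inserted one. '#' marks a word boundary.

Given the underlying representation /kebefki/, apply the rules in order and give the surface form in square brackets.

[sevefsi]

(1) Labial Nasal Assimilation: no change — [kebefki]
(2) Velar Fronting: [kebefki] → [sebefsi]
(3) Spirantization: [sebefsi] → [sevefsi]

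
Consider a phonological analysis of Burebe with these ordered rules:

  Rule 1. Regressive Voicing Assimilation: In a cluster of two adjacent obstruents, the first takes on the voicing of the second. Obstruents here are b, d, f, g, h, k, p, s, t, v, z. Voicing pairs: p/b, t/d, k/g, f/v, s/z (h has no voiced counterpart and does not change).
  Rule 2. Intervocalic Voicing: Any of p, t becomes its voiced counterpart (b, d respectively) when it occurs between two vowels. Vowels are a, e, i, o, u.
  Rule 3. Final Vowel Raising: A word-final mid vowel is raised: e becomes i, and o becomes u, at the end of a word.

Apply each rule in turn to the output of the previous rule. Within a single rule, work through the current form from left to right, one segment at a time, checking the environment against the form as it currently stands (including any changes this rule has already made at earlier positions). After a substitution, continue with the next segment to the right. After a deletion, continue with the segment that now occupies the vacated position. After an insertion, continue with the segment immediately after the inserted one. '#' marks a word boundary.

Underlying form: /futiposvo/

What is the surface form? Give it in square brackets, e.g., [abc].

[fudibozvu]

Rule 1 Regressive Voicing Assimilation: [futiposvo] → [futipozvo]
Rule 2 Intervocalic Voicing: [futipozvo] → [fudibozvo]
Rule 3 Final Vowel Raising: [fudibozvo] → [fudibozvu]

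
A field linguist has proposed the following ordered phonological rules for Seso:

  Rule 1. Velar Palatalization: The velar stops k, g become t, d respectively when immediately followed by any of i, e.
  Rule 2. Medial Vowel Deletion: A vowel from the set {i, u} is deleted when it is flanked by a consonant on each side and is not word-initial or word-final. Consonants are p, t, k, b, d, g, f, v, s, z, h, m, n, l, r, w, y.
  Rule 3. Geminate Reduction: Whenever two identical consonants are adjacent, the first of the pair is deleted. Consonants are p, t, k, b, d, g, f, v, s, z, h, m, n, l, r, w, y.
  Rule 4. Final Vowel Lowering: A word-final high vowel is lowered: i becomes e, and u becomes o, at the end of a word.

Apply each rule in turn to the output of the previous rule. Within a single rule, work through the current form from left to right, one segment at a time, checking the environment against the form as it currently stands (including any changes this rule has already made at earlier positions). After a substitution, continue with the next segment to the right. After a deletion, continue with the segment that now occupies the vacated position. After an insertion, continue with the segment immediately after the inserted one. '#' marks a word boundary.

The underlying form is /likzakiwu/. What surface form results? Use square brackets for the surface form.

Rule 1 Velar Palatalization: [likzakiwu] → [likzatiwu]
Rule 2 Medial Vowel Deletion: [likzatiwu] → [lkzatwu]
Rule 3 Geminate Reduction: no change — [lkzatwu]
Rule 4 Final Vowel Lowering: [lkzatwu] → [lkzatwo]

[lkzatwo]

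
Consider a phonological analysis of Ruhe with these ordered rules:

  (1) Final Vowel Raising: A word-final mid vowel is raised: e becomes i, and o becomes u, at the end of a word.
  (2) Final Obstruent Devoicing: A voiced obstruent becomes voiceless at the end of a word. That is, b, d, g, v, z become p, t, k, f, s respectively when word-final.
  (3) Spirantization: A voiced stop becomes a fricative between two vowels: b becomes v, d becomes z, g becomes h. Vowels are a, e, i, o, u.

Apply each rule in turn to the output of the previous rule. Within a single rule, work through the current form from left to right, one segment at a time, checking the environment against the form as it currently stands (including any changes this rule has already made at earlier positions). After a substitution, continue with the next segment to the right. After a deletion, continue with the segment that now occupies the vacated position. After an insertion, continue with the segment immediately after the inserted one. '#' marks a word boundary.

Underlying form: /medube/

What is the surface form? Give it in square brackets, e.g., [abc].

[mezuvi]

(1) Final Vowel Raising: [medube] → [medubi]
(2) Final Obstruent Devoicing: no change — [medubi]
(3) Spirantization: [medubi] → [mezuvi]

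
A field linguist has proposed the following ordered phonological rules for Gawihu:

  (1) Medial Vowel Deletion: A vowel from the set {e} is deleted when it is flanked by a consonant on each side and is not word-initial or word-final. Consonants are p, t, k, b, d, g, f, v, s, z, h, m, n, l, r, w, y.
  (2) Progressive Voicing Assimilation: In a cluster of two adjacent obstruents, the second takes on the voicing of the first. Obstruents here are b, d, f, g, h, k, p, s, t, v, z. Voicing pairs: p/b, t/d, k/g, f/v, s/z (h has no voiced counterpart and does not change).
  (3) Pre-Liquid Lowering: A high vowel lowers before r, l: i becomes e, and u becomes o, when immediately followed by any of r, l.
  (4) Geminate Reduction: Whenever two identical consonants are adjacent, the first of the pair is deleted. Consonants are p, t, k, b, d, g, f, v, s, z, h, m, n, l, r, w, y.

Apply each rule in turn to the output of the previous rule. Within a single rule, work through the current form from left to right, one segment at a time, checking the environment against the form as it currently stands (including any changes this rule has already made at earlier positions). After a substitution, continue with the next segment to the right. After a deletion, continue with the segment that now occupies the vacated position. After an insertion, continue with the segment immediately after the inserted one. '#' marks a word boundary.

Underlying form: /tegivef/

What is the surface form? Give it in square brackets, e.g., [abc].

(1) Medial Vowel Deletion: [tegivef] → [tgivf]
(2) Progressive Voicing Assimilation: [tgivf] → [tkivv]
(3) Pre-Liquid Lowering: no change — [tkivv]
(4) Geminate Reduction: [tkivv] → [tkiv]

[tkiv]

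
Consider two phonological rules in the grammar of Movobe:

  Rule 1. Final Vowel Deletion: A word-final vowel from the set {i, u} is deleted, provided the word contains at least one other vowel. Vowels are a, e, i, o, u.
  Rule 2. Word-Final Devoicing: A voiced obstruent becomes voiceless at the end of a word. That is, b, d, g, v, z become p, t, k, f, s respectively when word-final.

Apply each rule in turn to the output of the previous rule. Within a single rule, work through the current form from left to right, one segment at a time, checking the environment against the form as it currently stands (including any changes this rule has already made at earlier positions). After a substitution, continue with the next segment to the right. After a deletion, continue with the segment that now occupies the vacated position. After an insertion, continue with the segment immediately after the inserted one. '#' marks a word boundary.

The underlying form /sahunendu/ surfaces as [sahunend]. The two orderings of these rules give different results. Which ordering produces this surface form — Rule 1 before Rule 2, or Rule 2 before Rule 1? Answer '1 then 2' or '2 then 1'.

Order 1 then 2:
  1 Final Vowel Deletion: [sahunendu] → [sahunend]
  2 Word-Final Devoicing: [sahunend] → [sahunent]
  result: [sahunent]
Order 2 then 1:
  2 Word-Final Devoicing: no change — [sahunendu]
  1 Final Vowel Deletion: [sahunendu] → [sahunend]
  result: [sahunend]

2 then 1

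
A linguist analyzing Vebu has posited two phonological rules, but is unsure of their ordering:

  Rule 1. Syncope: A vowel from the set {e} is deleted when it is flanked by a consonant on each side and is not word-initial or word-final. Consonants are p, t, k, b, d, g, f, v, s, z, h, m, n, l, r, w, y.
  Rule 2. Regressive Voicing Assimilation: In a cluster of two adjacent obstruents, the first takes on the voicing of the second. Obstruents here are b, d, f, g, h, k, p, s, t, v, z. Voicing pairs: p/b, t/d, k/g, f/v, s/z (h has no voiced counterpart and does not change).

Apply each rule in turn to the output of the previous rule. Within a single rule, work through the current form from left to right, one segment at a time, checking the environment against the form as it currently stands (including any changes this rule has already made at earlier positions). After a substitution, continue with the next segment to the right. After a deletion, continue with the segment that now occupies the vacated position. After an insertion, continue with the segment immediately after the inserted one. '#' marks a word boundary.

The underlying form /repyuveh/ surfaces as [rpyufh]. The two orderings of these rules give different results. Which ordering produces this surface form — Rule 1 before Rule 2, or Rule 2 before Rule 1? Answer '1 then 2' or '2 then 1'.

Order 1 then 2:
  1 Syncope: [repyuveh] → [rpyuvh]
  2 Regressive Voicing Assimilation: [rpyuvh] → [rpyufh]
  result: [rpyufh]
Order 2 then 1:
  2 Regressive Voicing Assimilation: no change — [repyuveh]
  1 Syncope: [repyuveh] → [rpyuvh]
  result: [rpyuvh]

1 then 2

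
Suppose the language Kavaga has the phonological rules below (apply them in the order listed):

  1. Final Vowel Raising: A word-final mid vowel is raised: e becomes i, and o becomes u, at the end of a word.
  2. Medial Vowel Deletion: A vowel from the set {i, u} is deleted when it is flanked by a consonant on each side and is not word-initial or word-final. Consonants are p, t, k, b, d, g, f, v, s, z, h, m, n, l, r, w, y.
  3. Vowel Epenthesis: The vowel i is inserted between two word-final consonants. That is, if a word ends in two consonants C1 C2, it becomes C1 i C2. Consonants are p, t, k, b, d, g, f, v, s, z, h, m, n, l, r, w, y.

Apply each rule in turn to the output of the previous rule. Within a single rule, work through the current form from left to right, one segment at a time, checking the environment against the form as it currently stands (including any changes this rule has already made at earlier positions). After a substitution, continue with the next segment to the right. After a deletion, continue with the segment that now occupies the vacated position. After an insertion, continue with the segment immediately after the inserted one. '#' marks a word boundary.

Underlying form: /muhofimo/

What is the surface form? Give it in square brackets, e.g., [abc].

[mhofmu]

1 Final Vowel Raising: [muhofimo] → [muhofimu]
2 Medial Vowel Deletion: [muhofimu] → [mhofmu]
3 Vowel Epenthesis: no change — [mhofmu]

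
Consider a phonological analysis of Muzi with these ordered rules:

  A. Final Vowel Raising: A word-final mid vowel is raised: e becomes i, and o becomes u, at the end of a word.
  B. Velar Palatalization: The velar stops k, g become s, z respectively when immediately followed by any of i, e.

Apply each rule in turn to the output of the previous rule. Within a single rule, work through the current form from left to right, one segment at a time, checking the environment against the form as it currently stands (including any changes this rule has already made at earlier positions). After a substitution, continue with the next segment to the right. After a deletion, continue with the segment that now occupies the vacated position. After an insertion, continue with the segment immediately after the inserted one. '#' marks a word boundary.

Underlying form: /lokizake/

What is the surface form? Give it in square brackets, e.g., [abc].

A Final Vowel Raising: [lokizake] → [lokizaki]
B Velar Palatalization: [lokizaki] → [losizasi]

[losizasi]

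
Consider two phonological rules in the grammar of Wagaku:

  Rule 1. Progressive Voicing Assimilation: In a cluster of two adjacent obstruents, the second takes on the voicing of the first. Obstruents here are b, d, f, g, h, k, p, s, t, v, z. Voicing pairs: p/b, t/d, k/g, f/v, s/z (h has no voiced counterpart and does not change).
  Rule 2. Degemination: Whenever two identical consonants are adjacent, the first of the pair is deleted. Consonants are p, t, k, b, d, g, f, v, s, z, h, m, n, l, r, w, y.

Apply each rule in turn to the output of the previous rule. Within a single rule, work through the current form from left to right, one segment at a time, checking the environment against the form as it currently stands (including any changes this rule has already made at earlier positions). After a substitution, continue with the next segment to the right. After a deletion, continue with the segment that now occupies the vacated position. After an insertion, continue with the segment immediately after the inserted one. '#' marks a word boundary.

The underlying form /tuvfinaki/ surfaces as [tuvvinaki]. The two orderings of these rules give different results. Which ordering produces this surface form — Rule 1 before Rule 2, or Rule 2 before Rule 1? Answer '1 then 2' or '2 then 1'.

2 then 1

Order 1 then 2:
  1 Progressive Voicing Assimilation: [tuvfinaki] → [tuvvinaki]
  2 Degemination: [tuvvinaki] → [tuvinaki]
  result: [tuvinaki]
Order 2 then 1:
  2 Degemination: no change — [tuvfinaki]
  1 Progressive Voicing Assimilation: [tuvfinaki] → [tuvvinaki]
  result: [tuvvinaki]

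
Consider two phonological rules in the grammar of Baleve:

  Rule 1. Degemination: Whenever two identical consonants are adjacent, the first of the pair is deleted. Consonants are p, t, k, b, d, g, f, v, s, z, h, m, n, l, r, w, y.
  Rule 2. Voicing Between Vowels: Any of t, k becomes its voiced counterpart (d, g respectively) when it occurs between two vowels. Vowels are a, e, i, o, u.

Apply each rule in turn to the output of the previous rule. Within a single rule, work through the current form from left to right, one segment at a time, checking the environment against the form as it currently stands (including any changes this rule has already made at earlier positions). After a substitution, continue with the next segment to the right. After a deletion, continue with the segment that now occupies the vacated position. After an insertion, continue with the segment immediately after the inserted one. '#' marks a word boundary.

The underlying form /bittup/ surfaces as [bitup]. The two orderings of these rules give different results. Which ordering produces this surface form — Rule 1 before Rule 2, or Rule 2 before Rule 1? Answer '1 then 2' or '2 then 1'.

Order 1 then 2:
  1 Degemination: [bittup] → [bitup]
  2 Voicing Between Vowels: [bitup] → [bidup]
  result: [bidup]
Order 2 then 1:
  2 Voicing Between Vowels: no change — [bittup]
  1 Degemination: [bittup] → [bitup]
  result: [bitup]

2 then 1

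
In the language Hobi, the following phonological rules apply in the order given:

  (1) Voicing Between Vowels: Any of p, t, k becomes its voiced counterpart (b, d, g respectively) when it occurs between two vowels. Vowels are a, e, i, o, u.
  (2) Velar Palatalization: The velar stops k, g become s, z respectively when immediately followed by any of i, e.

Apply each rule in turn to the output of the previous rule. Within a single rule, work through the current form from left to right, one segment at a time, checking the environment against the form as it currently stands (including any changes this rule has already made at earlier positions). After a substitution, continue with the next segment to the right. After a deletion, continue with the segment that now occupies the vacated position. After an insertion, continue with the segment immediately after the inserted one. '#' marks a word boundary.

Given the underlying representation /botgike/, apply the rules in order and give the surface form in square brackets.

[botzize]

(1) Voicing Between Vowels: [botgike] → [botgige]
(2) Velar Palatalization: [botgige] → [botzize]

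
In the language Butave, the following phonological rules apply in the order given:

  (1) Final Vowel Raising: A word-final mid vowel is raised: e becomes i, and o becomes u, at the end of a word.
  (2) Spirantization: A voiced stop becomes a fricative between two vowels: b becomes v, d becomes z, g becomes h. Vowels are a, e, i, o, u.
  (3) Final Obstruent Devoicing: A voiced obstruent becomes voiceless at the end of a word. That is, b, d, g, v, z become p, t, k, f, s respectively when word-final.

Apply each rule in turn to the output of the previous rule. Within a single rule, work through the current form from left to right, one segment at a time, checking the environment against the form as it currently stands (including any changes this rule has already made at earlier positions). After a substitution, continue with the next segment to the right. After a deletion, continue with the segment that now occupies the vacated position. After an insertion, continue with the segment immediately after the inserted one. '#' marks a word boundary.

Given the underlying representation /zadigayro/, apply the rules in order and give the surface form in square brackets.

[zazihayru]

(1) Final Vowel Raising: [zadigayro] → [zadigayru]
(2) Spirantization: [zadigayru] → [zazihayru]
(3) Final Obstruent Devoicing: no change — [zazihayru]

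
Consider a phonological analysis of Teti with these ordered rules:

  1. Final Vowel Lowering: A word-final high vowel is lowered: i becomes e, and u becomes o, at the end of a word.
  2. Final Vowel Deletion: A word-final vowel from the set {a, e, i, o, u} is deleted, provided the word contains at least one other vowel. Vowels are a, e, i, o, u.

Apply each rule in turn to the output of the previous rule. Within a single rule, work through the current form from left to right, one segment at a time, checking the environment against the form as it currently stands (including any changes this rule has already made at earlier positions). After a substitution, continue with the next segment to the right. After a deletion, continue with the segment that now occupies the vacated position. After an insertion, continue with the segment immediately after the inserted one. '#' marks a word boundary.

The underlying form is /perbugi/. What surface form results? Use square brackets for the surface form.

1 Final Vowel Lowering: [perbugi] → [perbuge]
2 Final Vowel Deletion: [perbuge] → [perbug]

[perbug]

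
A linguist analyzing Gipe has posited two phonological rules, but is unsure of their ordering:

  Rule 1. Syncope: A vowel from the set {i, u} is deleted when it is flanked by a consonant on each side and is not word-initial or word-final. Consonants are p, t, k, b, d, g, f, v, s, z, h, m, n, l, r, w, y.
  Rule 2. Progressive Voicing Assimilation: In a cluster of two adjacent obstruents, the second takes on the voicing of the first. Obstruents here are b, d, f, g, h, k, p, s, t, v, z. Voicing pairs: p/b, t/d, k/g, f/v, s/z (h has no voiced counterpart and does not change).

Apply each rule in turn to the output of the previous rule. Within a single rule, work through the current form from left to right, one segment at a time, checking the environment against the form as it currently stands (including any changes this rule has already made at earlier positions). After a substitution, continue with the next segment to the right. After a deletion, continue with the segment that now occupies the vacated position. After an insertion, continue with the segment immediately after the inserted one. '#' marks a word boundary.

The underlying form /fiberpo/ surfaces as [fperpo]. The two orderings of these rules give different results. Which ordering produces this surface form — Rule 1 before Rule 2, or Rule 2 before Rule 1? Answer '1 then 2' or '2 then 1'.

Order 1 then 2:
  1 Syncope: [fiberpo] → [fberpo]
  2 Progressive Voicing Assimilation: [fberpo] → [fperpo]
  result: [fperpo]
Order 2 then 1:
  2 Progressive Voicing Assimilation: no change — [fiberpo]
  1 Syncope: [fiberpo] → [fberpo]
  result: [fberpo]

1 then 2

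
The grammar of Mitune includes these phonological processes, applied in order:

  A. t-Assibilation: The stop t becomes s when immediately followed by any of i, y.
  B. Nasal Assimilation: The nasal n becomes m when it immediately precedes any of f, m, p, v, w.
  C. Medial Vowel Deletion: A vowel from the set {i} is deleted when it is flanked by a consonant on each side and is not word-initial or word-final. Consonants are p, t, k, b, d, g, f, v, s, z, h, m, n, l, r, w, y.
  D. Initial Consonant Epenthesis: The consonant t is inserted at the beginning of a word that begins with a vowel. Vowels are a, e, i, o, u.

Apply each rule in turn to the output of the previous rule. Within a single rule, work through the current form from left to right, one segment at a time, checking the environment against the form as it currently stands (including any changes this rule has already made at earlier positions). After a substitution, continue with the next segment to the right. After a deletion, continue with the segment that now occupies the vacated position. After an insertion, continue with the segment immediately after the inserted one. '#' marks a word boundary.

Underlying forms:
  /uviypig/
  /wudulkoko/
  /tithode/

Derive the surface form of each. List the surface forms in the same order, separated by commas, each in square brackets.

[tuvypg], [wudulkoko], [sthode]

/uviypig/:
  A t-Assibilation: no change — [uviypig]
  B Nasal Assimilation: no change — [uviypig]
  C Medial Vowel Deletion: [uviypig] → [uvypg]
  D Initial Consonant Epenthesis: [uvypg] → [tuvypg]
/wudulkoko/:
  A t-Assibilation: no change — [wudulkoko]
  B Nasal Assimilation: no change — [wudulkoko]
  C Medial Vowel Deletion: no change — [wudulkoko]
  D Initial Consonant Epenthesis: no change — [wudulkoko]
/tithode/:
  A t-Assibilation: [tithode] → [sithode]
  B Nasal Assimilation: no change — [sithode]
  C Medial Vowel Deletion: [sithode] → [sthode]
  D Initial Consonant Epenthesis: no change — [sthode]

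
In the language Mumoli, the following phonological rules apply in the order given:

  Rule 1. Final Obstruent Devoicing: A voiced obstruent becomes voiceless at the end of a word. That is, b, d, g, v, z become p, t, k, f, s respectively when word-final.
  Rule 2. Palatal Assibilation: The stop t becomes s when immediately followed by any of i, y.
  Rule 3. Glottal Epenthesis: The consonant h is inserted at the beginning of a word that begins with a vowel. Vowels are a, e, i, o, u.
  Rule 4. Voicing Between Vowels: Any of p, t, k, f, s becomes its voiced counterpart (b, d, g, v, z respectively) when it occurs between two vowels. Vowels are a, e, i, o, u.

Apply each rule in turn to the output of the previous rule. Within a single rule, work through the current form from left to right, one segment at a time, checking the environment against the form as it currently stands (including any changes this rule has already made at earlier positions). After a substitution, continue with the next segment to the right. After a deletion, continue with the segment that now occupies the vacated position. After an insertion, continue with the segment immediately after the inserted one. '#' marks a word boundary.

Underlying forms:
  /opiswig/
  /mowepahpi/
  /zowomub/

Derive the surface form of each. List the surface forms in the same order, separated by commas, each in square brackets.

/opiswig/:
  Rule 1 Final Obstruent Devoicing: [opiswig] → [opiswik]
  Rule 2 Palatal Assibilation: no change — [opiswik]
  Rule 3 Glottal Epenthesis: [opiswik] → [hopiswik]
  Rule 4 Voicing Between Vowels: [hopiswik] → [hobiswik]
/mowepahpi/:
  Rule 1 Final Obstruent Devoicing: no change — [mowepahpi]
  Rule 2 Palatal Assibilation: no change — [mowepahpi]
  Rule 3 Glottal Epenthesis: no change — [mowepahpi]
  Rule 4 Voicing Between Vowels: [mowepahpi] → [mowebahpi]
/zowomub/:
  Rule 1 Final Obstruent Devoicing: [zowomub] → [zowomup]
  Rule 2 Palatal Assibilation: no change — [zowomup]
  Rule 3 Glottal Epenthesis: no change — [zowomup]
  Rule 4 Voicing Between Vowels: no change — [zowomup]

[hobiswik], [mowebahpi], [zowomup]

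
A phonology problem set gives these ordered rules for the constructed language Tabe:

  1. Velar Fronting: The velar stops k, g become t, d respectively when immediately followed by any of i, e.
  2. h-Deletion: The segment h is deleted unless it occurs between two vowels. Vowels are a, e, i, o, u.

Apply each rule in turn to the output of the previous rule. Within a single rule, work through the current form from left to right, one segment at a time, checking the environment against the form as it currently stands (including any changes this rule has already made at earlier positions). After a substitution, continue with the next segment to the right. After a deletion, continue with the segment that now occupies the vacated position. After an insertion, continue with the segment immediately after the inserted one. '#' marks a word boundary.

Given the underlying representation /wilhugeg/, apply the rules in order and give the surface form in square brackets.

1 Velar Fronting: [wilhugeg] → [wilhudeg]
2 h-Deletion: [wilhudeg] → [wiludeg]

[wiludeg]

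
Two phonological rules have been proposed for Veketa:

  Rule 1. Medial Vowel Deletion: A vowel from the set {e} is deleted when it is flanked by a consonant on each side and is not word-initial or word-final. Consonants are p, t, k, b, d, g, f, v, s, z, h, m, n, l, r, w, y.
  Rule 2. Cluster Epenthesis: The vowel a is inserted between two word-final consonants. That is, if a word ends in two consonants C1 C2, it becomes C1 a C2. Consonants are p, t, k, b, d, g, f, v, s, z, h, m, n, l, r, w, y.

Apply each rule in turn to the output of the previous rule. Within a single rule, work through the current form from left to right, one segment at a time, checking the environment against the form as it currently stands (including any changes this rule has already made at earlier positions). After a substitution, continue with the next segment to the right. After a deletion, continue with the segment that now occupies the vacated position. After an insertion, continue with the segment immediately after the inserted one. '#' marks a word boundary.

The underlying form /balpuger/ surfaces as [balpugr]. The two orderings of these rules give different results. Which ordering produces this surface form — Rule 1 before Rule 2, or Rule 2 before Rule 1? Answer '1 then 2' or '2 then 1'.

Order 1 then 2:
  1 Medial Vowel Deletion: [balpuger] → [balpugr]
  2 Cluster Epenthesis: [balpugr] → [balpugar]
  result: [balpugar]
Order 2 then 1:
  2 Cluster Epenthesis: no change — [balpuger]
  1 Medial Vowel Deletion: [balpuger] → [balpugr]
  result: [balpugr]

2 then 1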